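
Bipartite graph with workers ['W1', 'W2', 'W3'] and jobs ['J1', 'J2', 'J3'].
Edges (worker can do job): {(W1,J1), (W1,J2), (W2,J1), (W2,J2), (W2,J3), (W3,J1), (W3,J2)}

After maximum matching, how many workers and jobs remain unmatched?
Unmatched: 0 workers, 0 jobs

Maximum matching size: 3
Workers: 3 total, 3 matched, 0 unmatched
Jobs: 3 total, 3 matched, 0 unmatched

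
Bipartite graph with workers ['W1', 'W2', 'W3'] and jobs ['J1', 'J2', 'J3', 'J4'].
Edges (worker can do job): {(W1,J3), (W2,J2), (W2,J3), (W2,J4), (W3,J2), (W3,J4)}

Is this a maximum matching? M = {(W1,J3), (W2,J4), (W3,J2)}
Yes, size 3 is maximum

Proposed matching has size 3.
Maximum matching size for this graph: 3.

This is a maximum matching.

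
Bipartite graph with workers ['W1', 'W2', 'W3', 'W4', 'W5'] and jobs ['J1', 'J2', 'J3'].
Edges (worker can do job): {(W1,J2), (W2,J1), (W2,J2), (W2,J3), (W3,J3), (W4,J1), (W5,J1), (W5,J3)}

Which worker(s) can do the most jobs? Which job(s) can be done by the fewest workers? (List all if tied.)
Most versatile: W2 (3 jobs); Least covered: J2 (2 workers)

Worker degrees (jobs they can do): W1:1, W2:3, W3:1, W4:1, W5:2
Job degrees (workers who can do it): J1:3, J2:2, J3:3

Maximum worker degree is 3, achieved by: W2
Minimum job degree is 2, achieved by: J2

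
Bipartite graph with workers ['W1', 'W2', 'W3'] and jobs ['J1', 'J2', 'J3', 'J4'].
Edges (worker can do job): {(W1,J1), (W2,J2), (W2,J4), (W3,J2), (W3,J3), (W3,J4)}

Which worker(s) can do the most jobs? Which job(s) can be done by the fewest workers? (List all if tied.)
Most versatile: W3 (3 jobs); Least covered: J1, J3 (1 workers)

Worker degrees (jobs they can do): W1:1, W2:2, W3:3
Job degrees (workers who can do it): J1:1, J2:2, J3:1, J4:2

Maximum worker degree is 3, achieved by: W3
Minimum job degree is 1, achieved by: J1, J3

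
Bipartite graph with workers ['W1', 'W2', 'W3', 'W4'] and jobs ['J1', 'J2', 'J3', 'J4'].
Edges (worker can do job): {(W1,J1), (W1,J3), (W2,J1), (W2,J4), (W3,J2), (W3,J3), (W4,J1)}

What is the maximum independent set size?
Maximum independent set = 4

By König's theorem:
- Min vertex cover = Max matching = 4
- Max independent set = Total vertices - Min vertex cover
- Max independent set = 8 - 4 = 4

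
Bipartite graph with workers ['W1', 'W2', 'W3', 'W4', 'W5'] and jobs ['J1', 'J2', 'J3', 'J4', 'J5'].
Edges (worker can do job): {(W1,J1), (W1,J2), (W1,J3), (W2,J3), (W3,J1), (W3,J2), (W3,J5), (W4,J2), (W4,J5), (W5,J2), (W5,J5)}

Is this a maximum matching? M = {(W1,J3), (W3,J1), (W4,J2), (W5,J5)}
Yes, size 4 is maximum

Proposed matching has size 4.
Maximum matching size for this graph: 4.

This is a maximum matching.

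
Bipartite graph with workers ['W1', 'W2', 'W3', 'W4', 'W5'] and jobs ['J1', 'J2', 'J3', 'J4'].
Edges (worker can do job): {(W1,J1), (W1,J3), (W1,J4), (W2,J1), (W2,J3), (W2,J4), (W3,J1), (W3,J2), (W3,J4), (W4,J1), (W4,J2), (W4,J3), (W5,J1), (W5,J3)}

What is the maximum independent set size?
Maximum independent set = 5

By König's theorem:
- Min vertex cover = Max matching = 4
- Max independent set = Total vertices - Min vertex cover
- Max independent set = 9 - 4 = 5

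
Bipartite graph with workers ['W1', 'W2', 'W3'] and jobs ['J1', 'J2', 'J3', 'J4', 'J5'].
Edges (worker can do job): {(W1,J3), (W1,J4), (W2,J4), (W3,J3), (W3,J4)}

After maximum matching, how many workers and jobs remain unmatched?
Unmatched: 1 workers, 3 jobs

Maximum matching size: 2
Workers: 3 total, 2 matched, 1 unmatched
Jobs: 5 total, 2 matched, 3 unmatched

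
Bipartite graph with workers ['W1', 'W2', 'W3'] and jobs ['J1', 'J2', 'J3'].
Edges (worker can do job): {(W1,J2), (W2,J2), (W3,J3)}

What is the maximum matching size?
Maximum matching size = 2

Maximum matching: {(W1,J2), (W3,J3)}
Size: 2

This assigns 2 workers to 2 distinct jobs.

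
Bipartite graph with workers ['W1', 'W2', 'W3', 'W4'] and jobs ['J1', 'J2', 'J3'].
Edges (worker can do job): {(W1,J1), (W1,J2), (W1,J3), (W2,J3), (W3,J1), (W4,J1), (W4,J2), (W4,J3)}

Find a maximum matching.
Matching: {(W1,J2), (W3,J1), (W4,J3)}

Maximum matching (size 3):
  W1 → J2
  W3 → J1
  W4 → J3

Each worker is assigned to at most one job, and each job to at most one worker.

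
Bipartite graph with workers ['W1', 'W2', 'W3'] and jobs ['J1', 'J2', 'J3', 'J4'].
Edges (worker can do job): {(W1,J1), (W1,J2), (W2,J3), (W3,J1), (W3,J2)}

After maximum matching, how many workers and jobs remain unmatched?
Unmatched: 0 workers, 1 jobs

Maximum matching size: 3
Workers: 3 total, 3 matched, 0 unmatched
Jobs: 4 total, 3 matched, 1 unmatched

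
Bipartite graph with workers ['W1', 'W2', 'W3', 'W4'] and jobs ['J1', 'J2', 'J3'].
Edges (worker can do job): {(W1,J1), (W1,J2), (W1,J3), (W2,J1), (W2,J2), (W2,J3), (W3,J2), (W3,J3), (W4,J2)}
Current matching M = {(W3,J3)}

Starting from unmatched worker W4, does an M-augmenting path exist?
Yes: W4 → J2

An M-augmenting path alternates non-matching / matching edges, starting and ending at unmatched vertices.
Path: W4 → J2
(J2 is unmatched in M, so the path is augmenting.)
Flipping edges along this path would increase |M| from 1 to 2.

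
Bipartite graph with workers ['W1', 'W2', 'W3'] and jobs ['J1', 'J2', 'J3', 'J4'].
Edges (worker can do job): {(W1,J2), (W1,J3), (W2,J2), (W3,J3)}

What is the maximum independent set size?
Maximum independent set = 5

By König's theorem:
- Min vertex cover = Max matching = 2
- Max independent set = Total vertices - Min vertex cover
- Max independent set = 7 - 2 = 5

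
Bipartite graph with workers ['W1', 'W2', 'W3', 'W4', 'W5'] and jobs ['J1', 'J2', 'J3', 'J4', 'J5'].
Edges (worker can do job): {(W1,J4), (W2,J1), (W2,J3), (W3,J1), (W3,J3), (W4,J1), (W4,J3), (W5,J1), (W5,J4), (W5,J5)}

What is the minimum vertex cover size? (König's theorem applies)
Minimum vertex cover size = 4

By König's theorem: in bipartite graphs,
min vertex cover = max matching = 4

Maximum matching has size 4, so minimum vertex cover also has size 4.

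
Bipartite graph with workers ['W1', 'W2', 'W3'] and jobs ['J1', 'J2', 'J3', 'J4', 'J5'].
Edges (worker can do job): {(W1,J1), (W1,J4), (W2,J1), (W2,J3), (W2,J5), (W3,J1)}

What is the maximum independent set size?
Maximum independent set = 5

By König's theorem:
- Min vertex cover = Max matching = 3
- Max independent set = Total vertices - Min vertex cover
- Max independent set = 8 - 3 = 5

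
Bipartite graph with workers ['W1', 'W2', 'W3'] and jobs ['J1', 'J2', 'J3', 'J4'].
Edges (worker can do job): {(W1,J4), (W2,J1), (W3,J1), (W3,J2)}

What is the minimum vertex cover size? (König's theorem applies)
Minimum vertex cover size = 3

By König's theorem: in bipartite graphs,
min vertex cover = max matching = 3

Maximum matching has size 3, so minimum vertex cover also has size 3.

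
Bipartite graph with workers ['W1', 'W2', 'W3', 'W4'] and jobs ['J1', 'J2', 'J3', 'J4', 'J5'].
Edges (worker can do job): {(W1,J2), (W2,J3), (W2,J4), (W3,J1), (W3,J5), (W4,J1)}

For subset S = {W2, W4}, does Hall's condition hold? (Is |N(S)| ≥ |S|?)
Yes: |N(S)| = 3, |S| = 2

Subset S = {W2, W4}
Neighbors N(S) = {J1, J3, J4}

|N(S)| = 3, |S| = 2
Hall's condition: |N(S)| ≥ |S| is satisfied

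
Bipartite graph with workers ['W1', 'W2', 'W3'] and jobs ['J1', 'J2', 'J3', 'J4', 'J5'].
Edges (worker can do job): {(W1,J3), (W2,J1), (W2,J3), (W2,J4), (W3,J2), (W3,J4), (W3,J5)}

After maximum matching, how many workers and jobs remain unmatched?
Unmatched: 0 workers, 2 jobs

Maximum matching size: 3
Workers: 3 total, 3 matched, 0 unmatched
Jobs: 5 total, 3 matched, 2 unmatched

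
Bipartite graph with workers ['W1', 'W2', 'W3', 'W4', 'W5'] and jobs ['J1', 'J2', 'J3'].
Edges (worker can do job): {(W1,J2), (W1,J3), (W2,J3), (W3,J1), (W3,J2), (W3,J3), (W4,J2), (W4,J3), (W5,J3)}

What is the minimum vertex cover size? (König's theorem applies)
Minimum vertex cover size = 3

By König's theorem: in bipartite graphs,
min vertex cover = max matching = 3

Maximum matching has size 3, so minimum vertex cover also has size 3.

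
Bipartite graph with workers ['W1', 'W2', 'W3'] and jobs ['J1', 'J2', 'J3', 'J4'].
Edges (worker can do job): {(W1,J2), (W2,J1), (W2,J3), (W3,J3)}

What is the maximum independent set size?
Maximum independent set = 4

By König's theorem:
- Min vertex cover = Max matching = 3
- Max independent set = Total vertices - Min vertex cover
- Max independent set = 7 - 3 = 4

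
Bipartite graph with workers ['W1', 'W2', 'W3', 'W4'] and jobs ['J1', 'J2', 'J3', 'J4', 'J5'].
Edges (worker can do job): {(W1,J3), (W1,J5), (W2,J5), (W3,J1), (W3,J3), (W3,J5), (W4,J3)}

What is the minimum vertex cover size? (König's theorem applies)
Minimum vertex cover size = 3

By König's theorem: in bipartite graphs,
min vertex cover = max matching = 3

Maximum matching has size 3, so minimum vertex cover also has size 3.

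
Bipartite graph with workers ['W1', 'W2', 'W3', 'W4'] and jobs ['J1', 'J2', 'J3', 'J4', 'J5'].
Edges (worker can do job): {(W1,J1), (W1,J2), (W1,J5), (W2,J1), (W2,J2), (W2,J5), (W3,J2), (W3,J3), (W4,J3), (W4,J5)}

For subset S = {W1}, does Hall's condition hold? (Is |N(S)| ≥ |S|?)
Yes: |N(S)| = 3, |S| = 1

Subset S = {W1}
Neighbors N(S) = {J1, J2, J5}

|N(S)| = 3, |S| = 1
Hall's condition: |N(S)| ≥ |S| is satisfied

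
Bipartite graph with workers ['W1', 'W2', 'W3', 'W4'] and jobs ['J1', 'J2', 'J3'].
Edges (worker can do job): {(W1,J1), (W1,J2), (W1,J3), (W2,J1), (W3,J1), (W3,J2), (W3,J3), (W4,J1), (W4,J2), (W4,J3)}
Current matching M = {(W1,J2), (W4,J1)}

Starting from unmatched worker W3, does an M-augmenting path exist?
Yes: W3 → J3

An M-augmenting path alternates non-matching / matching edges, starting and ending at unmatched vertices.
Path: W3 → J3
(J3 is unmatched in M, so the path is augmenting.)
Flipping edges along this path would increase |M| from 2 to 3.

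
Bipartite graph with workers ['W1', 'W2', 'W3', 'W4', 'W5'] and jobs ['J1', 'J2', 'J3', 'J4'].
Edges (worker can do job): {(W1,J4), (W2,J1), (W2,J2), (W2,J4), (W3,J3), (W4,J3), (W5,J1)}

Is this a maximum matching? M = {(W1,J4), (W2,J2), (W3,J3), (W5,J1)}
Yes, size 4 is maximum

Proposed matching has size 4.
Maximum matching size for this graph: 4.

This is a maximum matching.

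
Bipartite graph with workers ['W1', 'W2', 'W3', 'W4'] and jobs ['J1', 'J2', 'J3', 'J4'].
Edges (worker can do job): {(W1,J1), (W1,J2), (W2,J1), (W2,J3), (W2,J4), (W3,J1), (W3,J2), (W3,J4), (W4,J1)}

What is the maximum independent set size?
Maximum independent set = 4

By König's theorem:
- Min vertex cover = Max matching = 4
- Max independent set = Total vertices - Min vertex cover
- Max independent set = 8 - 4 = 4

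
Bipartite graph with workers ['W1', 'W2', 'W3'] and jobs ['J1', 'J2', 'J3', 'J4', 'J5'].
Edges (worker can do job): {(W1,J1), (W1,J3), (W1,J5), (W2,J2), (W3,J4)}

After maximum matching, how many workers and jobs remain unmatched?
Unmatched: 0 workers, 2 jobs

Maximum matching size: 3
Workers: 3 total, 3 matched, 0 unmatched
Jobs: 5 total, 3 matched, 2 unmatched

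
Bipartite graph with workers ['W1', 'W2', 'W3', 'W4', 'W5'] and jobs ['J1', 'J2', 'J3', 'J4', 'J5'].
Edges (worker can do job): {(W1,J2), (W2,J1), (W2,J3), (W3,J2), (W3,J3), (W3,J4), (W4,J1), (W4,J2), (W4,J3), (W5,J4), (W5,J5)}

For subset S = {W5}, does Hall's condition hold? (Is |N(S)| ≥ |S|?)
Yes: |N(S)| = 2, |S| = 1

Subset S = {W5}
Neighbors N(S) = {J4, J5}

|N(S)| = 2, |S| = 1
Hall's condition: |N(S)| ≥ |S| is satisfied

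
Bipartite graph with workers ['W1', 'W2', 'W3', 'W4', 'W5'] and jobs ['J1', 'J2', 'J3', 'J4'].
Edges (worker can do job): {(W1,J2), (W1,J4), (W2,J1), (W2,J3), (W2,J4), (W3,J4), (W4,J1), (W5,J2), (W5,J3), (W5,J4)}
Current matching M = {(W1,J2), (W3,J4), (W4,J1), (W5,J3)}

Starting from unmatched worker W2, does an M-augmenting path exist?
No augmenting path from W2

Alternating search from W2 reaches jobs: {J1, J2, J3, J4}.
Every reachable job is already matched in M, and following those matched edges back to workers exposes no further unvisited jobs.
No M-augmenting path from W2 exists.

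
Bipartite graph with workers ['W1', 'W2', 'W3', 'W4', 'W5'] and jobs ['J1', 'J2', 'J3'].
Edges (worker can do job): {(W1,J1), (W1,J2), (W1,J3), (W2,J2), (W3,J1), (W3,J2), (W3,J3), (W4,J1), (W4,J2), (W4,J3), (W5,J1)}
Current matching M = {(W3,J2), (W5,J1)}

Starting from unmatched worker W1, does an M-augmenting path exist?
Yes: W1 → J3

An M-augmenting path alternates non-matching / matching edges, starting and ending at unmatched vertices.
Path: W1 → J3
(J3 is unmatched in M, so the path is augmenting.)
Flipping edges along this path would increase |M| from 2 to 3.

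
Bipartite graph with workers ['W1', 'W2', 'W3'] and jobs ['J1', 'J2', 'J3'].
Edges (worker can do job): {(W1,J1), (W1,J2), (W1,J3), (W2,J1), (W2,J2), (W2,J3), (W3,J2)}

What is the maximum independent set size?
Maximum independent set = 3

By König's theorem:
- Min vertex cover = Max matching = 3
- Max independent set = Total vertices - Min vertex cover
- Max independent set = 6 - 3 = 3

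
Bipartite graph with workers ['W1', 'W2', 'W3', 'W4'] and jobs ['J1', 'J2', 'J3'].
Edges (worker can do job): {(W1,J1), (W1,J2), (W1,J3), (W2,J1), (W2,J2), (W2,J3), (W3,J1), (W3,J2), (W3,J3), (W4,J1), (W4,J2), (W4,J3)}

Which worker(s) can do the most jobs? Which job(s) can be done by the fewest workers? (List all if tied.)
Most versatile: W1, W2, W3, W4 (3 jobs); Least covered: J1, J2, J3 (4 workers)

Worker degrees (jobs they can do): W1:3, W2:3, W3:3, W4:3
Job degrees (workers who can do it): J1:4, J2:4, J3:4

Maximum worker degree is 3, achieved by: W1, W2, W3, W4
Minimum job degree is 4, achieved by: J1, J2, J3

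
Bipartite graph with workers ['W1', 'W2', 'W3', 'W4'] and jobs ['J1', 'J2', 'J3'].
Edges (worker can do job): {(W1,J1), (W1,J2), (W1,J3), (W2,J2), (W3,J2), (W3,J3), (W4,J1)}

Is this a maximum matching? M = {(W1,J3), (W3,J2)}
No, size 2 is not maximum

Proposed matching has size 2.
Maximum matching size for this graph: 3.

This is NOT maximum - can be improved to size 3.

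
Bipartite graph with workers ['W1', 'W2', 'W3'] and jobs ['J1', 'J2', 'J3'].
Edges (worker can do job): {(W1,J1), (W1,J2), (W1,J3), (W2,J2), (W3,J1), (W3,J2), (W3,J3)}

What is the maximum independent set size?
Maximum independent set = 3

By König's theorem:
- Min vertex cover = Max matching = 3
- Max independent set = Total vertices - Min vertex cover
- Max independent set = 6 - 3 = 3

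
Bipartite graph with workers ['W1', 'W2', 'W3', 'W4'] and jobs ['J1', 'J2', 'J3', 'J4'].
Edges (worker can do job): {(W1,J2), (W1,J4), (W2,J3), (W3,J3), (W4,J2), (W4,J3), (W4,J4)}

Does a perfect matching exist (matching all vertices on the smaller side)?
No, maximum matching has size 3 < 4

Maximum matching has size 3, need 4 for perfect matching.
Unmatched workers: ['W2']
Unmatched jobs: ['J1']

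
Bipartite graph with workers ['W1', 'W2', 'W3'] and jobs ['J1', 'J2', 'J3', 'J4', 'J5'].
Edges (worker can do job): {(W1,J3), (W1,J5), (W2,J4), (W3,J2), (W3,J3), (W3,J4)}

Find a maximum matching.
Matching: {(W1,J3), (W2,J4), (W3,J2)}

Maximum matching (size 3):
  W1 → J3
  W2 → J4
  W3 → J2

Each worker is assigned to at most one job, and each job to at most one worker.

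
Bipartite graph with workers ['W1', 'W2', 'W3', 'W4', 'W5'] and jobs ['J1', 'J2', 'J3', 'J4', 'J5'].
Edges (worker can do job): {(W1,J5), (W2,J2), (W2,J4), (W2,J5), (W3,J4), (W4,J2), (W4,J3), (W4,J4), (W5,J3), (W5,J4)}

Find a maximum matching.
Matching: {(W1,J5), (W3,J4), (W4,J2), (W5,J3)}

Maximum matching (size 4):
  W1 → J5
  W3 → J4
  W4 → J2
  W5 → J3

Each worker is assigned to at most one job, and each job to at most one worker.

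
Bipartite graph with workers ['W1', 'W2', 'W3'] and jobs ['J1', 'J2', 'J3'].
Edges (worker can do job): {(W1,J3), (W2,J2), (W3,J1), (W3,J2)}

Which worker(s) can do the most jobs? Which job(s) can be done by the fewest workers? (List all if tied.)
Most versatile: W3 (2 jobs); Least covered: J1, J3 (1 workers)

Worker degrees (jobs they can do): W1:1, W2:1, W3:2
Job degrees (workers who can do it): J1:1, J2:2, J3:1

Maximum worker degree is 2, achieved by: W3
Minimum job degree is 1, achieved by: J1, J3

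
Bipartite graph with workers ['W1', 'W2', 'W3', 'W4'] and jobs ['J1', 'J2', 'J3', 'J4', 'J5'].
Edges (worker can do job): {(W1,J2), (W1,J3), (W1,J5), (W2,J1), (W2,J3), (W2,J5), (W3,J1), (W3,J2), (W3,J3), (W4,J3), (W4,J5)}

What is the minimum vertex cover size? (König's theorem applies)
Minimum vertex cover size = 4

By König's theorem: in bipartite graphs,
min vertex cover = max matching = 4

Maximum matching has size 4, so minimum vertex cover also has size 4.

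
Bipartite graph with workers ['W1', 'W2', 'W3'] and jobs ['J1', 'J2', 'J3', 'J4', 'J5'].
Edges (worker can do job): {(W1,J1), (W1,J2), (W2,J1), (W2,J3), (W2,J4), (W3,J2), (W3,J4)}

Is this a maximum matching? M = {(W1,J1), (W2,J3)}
No, size 2 is not maximum

Proposed matching has size 2.
Maximum matching size for this graph: 3.

This is NOT maximum - can be improved to size 3.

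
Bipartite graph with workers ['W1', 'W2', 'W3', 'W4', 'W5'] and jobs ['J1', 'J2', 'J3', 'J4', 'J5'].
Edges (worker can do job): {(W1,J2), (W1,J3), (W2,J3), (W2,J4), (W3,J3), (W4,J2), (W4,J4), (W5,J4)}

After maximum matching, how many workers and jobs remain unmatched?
Unmatched: 2 workers, 2 jobs

Maximum matching size: 3
Workers: 5 total, 3 matched, 2 unmatched
Jobs: 5 total, 3 matched, 2 unmatched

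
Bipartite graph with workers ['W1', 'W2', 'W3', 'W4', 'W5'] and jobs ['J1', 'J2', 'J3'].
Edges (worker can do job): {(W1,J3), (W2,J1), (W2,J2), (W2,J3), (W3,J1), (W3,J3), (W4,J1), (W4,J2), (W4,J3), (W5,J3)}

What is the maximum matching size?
Maximum matching size = 3

Maximum matching: {(W3,J1), (W4,J2), (W5,J3)}
Size: 3

This assigns 3 workers to 3 distinct jobs.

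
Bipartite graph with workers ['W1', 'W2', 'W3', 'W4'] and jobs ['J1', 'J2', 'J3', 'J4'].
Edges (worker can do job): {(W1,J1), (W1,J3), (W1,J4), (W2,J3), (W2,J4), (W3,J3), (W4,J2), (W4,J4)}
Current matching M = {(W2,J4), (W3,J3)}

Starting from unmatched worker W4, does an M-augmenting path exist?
Yes: W4 → J2

An M-augmenting path alternates non-matching / matching edges, starting and ending at unmatched vertices.
Path: W4 → J2
(J2 is unmatched in M, so the path is augmenting.)
Flipping edges along this path would increase |M| from 2 to 3.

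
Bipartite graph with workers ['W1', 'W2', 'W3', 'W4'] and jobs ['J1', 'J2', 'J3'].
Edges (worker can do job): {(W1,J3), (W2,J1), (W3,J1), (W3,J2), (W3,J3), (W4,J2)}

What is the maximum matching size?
Maximum matching size = 3

Maximum matching: {(W1,J3), (W3,J1), (W4,J2)}
Size: 3

This assigns 3 workers to 3 distinct jobs.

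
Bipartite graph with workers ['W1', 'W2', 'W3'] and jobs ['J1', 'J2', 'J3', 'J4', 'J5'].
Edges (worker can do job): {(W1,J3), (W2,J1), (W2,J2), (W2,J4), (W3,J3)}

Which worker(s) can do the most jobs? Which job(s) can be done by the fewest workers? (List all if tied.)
Most versatile: W2 (3 jobs); Least covered: J5 (0 workers)

Worker degrees (jobs they can do): W1:1, W2:3, W3:1
Job degrees (workers who can do it): J1:1, J2:1, J3:2, J4:1, J5:0

Maximum worker degree is 3, achieved by: W2
Minimum job degree is 0, achieved by: J5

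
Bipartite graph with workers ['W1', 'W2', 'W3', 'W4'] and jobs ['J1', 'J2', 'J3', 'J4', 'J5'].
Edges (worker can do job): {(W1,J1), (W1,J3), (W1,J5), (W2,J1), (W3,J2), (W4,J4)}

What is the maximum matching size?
Maximum matching size = 4

Maximum matching: {(W1,J3), (W2,J1), (W3,J2), (W4,J4)}
Size: 4

This assigns 4 workers to 4 distinct jobs.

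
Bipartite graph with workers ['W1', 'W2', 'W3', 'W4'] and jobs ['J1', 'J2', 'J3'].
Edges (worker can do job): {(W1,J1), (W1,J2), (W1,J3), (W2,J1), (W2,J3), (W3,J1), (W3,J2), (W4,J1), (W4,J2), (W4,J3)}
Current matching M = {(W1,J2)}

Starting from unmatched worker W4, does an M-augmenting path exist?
Yes: W4 → J3

An M-augmenting path alternates non-matching / matching edges, starting and ending at unmatched vertices.
Path: W4 → J3
(J3 is unmatched in M, so the path is augmenting.)
Flipping edges along this path would increase |M| from 1 to 2.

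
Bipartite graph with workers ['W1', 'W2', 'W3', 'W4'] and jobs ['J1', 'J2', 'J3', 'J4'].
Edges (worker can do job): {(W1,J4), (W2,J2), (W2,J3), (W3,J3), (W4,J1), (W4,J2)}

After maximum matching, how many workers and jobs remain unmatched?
Unmatched: 0 workers, 0 jobs

Maximum matching size: 4
Workers: 4 total, 4 matched, 0 unmatched
Jobs: 4 total, 4 matched, 0 unmatched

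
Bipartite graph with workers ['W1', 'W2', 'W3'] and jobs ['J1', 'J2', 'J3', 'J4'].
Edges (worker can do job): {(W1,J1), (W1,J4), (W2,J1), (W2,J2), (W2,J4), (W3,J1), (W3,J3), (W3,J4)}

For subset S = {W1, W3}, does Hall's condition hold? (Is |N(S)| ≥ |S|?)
Yes: |N(S)| = 3, |S| = 2

Subset S = {W1, W3}
Neighbors N(S) = {J1, J3, J4}

|N(S)| = 3, |S| = 2
Hall's condition: |N(S)| ≥ |S| is satisfied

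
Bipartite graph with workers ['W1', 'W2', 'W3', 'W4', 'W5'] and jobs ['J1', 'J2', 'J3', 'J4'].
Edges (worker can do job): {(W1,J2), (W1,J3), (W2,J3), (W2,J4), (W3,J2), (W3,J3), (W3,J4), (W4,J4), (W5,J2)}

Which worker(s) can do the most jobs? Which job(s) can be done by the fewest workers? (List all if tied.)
Most versatile: W3 (3 jobs); Least covered: J1 (0 workers)

Worker degrees (jobs they can do): W1:2, W2:2, W3:3, W4:1, W5:1
Job degrees (workers who can do it): J1:0, J2:3, J3:3, J4:3

Maximum worker degree is 3, achieved by: W3
Minimum job degree is 0, achieved by: J1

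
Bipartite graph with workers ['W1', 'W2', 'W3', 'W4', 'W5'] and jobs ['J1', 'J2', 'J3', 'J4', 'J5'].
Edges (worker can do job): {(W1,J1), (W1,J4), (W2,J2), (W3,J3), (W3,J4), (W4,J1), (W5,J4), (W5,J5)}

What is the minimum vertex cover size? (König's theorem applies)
Minimum vertex cover size = 5

By König's theorem: in bipartite graphs,
min vertex cover = max matching = 5

Maximum matching has size 5, so minimum vertex cover also has size 5.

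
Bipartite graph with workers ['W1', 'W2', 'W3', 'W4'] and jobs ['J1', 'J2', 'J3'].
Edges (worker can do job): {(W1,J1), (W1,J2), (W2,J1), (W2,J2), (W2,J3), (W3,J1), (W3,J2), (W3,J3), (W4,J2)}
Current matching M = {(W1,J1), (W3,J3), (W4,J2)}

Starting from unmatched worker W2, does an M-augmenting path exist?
No augmenting path from W2

Alternating search from W2 reaches jobs: {J1, J2, J3}.
Every reachable job is already matched in M, and following those matched edges back to workers exposes no further unvisited jobs.
No M-augmenting path from W2 exists.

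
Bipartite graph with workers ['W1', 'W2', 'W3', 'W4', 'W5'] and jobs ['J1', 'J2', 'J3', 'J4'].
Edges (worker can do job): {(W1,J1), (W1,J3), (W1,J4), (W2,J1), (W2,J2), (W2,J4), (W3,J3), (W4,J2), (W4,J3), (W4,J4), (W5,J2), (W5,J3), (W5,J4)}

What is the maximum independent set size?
Maximum independent set = 5

By König's theorem:
- Min vertex cover = Max matching = 4
- Max independent set = Total vertices - Min vertex cover
- Max independent set = 9 - 4 = 5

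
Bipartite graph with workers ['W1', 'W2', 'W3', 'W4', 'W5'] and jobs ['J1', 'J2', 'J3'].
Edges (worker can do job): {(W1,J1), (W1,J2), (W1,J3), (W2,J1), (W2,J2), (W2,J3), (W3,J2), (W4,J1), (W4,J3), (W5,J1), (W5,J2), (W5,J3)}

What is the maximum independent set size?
Maximum independent set = 5

By König's theorem:
- Min vertex cover = Max matching = 3
- Max independent set = Total vertices - Min vertex cover
- Max independent set = 8 - 3 = 5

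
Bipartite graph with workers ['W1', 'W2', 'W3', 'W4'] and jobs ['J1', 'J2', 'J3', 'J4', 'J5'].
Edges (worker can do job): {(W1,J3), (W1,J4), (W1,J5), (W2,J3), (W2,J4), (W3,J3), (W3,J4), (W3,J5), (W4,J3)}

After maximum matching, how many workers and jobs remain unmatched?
Unmatched: 1 workers, 2 jobs

Maximum matching size: 3
Workers: 4 total, 3 matched, 1 unmatched
Jobs: 5 total, 3 matched, 2 unmatched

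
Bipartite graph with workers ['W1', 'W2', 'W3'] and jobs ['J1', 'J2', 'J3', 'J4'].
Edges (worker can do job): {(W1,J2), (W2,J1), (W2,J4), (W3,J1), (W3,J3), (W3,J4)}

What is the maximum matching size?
Maximum matching size = 3

Maximum matching: {(W1,J2), (W2,J4), (W3,J1)}
Size: 3

This assigns 3 workers to 3 distinct jobs.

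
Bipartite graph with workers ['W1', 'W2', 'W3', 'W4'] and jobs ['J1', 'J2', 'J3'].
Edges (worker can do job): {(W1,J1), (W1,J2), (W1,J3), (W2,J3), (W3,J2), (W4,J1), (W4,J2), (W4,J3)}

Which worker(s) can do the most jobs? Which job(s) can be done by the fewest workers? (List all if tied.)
Most versatile: W1, W4 (3 jobs); Least covered: J1 (2 workers)

Worker degrees (jobs they can do): W1:3, W2:1, W3:1, W4:3
Job degrees (workers who can do it): J1:2, J2:3, J3:3

Maximum worker degree is 3, achieved by: W1, W4
Minimum job degree is 2, achieved by: J1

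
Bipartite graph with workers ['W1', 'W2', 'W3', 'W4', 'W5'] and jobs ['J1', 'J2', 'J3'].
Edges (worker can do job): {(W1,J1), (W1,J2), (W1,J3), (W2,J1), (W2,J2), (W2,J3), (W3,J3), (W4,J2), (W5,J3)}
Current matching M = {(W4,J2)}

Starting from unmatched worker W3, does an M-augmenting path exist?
Yes: W3 → J3

An M-augmenting path alternates non-matching / matching edges, starting and ending at unmatched vertices.
Path: W3 → J3
(J3 is unmatched in M, so the path is augmenting.)
Flipping edges along this path would increase |M| from 1 to 2.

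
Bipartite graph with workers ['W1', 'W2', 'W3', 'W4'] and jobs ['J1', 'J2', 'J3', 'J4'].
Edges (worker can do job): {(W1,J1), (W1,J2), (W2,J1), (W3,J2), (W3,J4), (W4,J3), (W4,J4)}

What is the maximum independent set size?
Maximum independent set = 4

By König's theorem:
- Min vertex cover = Max matching = 4
- Max independent set = Total vertices - Min vertex cover
- Max independent set = 8 - 4 = 4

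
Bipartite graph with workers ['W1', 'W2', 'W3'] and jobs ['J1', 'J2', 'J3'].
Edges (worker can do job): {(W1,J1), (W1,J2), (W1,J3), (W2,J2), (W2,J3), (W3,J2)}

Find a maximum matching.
Matching: {(W1,J1), (W2,J3), (W3,J2)}

Maximum matching (size 3):
  W1 → J1
  W2 → J3
  W3 → J2

Each worker is assigned to at most one job, and each job to at most one worker.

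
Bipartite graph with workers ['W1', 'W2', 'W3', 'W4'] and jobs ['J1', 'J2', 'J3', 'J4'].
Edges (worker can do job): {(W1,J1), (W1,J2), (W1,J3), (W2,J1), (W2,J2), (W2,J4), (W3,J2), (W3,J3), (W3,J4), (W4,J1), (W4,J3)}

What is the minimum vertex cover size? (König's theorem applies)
Minimum vertex cover size = 4

By König's theorem: in bipartite graphs,
min vertex cover = max matching = 4

Maximum matching has size 4, so minimum vertex cover also has size 4.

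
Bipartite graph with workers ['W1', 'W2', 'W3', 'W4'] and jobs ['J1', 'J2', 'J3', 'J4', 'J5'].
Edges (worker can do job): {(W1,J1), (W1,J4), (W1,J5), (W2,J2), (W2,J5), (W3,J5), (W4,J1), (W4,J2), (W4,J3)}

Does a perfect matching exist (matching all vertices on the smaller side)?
Yes, perfect matching exists (size 4)

Perfect matching: {(W1,J4), (W2,J2), (W3,J5), (W4,J3)}
All 4 vertices on the smaller side are matched.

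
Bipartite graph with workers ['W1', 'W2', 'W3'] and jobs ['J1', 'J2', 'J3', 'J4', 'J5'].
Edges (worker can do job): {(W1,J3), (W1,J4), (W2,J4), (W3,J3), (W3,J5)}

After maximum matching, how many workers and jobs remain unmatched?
Unmatched: 0 workers, 2 jobs

Maximum matching size: 3
Workers: 3 total, 3 matched, 0 unmatched
Jobs: 5 total, 3 matched, 2 unmatched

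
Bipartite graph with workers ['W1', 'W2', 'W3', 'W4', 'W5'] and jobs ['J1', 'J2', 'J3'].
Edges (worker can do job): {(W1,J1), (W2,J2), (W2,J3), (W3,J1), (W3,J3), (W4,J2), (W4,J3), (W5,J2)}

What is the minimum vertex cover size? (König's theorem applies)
Minimum vertex cover size = 3

By König's theorem: in bipartite graphs,
min vertex cover = max matching = 3

Maximum matching has size 3, so minimum vertex cover also has size 3.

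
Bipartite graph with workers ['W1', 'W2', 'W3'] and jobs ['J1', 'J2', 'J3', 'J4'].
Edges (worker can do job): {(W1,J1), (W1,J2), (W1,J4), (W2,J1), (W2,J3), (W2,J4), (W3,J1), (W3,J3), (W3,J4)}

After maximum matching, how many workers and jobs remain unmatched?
Unmatched: 0 workers, 1 jobs

Maximum matching size: 3
Workers: 3 total, 3 matched, 0 unmatched
Jobs: 4 total, 3 matched, 1 unmatched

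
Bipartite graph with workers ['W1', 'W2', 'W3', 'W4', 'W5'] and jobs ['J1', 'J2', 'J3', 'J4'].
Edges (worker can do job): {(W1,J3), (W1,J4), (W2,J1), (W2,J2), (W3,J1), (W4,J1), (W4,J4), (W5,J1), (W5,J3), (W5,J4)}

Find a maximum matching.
Matching: {(W1,J3), (W2,J2), (W3,J1), (W5,J4)}

Maximum matching (size 4):
  W1 → J3
  W2 → J2
  W3 → J1
  W5 → J4

Each worker is assigned to at most one job, and each job to at most one worker.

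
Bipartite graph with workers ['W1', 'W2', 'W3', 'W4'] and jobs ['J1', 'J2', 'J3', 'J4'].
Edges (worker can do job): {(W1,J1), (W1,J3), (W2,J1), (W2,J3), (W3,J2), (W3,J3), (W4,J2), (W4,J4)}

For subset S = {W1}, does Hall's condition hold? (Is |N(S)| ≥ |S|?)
Yes: |N(S)| = 2, |S| = 1

Subset S = {W1}
Neighbors N(S) = {J1, J3}

|N(S)| = 2, |S| = 1
Hall's condition: |N(S)| ≥ |S| is satisfied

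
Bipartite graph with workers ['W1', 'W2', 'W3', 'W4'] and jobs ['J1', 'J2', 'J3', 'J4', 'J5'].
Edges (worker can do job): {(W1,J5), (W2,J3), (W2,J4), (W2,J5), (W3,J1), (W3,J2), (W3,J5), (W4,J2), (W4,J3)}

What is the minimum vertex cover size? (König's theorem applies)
Minimum vertex cover size = 4

By König's theorem: in bipartite graphs,
min vertex cover = max matching = 4

Maximum matching has size 4, so minimum vertex cover also has size 4.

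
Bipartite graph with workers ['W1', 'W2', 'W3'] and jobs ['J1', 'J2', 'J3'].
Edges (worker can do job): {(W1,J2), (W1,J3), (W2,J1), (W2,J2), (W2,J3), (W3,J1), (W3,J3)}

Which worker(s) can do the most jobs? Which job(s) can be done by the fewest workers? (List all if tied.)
Most versatile: W2 (3 jobs); Least covered: J1, J2 (2 workers)

Worker degrees (jobs they can do): W1:2, W2:3, W3:2
Job degrees (workers who can do it): J1:2, J2:2, J3:3

Maximum worker degree is 3, achieved by: W2
Minimum job degree is 2, achieved by: J1, J2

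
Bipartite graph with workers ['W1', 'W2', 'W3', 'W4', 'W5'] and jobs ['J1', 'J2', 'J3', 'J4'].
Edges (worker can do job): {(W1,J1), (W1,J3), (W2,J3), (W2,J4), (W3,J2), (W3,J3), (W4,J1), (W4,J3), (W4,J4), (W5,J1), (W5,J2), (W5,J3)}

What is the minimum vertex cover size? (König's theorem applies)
Minimum vertex cover size = 4

By König's theorem: in bipartite graphs,
min vertex cover = max matching = 4

Maximum matching has size 4, so minimum vertex cover also has size 4.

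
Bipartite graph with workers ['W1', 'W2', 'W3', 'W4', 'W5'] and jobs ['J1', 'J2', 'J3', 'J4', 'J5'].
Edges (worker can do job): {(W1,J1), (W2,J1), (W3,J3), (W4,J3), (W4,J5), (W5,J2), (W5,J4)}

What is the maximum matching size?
Maximum matching size = 4

Maximum matching: {(W1,J1), (W3,J3), (W4,J5), (W5,J2)}
Size: 4

This assigns 4 workers to 4 distinct jobs.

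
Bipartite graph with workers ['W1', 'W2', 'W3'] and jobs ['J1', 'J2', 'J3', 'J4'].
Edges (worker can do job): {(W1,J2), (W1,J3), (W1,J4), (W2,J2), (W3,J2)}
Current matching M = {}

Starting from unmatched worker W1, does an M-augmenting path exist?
Yes: W1 → J4

An M-augmenting path alternates non-matching / matching edges, starting and ending at unmatched vertices.
Path: W1 → J4
(J4 is unmatched in M, so the path is augmenting.)
Flipping edges along this path would increase |M| from 0 to 1.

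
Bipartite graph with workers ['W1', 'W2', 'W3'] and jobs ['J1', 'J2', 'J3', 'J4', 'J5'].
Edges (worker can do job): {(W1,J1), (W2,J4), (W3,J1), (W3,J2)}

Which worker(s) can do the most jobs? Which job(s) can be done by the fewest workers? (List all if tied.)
Most versatile: W3 (2 jobs); Least covered: J3, J5 (0 workers)

Worker degrees (jobs they can do): W1:1, W2:1, W3:2
Job degrees (workers who can do it): J1:2, J2:1, J3:0, J4:1, J5:0

Maximum worker degree is 2, achieved by: W3
Minimum job degree is 0, achieved by: J3, J5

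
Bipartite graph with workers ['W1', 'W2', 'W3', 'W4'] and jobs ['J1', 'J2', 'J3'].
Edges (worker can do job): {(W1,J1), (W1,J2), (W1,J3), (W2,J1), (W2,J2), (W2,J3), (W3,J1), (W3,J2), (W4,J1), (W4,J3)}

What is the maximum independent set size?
Maximum independent set = 4

By König's theorem:
- Min vertex cover = Max matching = 3
- Max independent set = Total vertices - Min vertex cover
- Max independent set = 7 - 3 = 4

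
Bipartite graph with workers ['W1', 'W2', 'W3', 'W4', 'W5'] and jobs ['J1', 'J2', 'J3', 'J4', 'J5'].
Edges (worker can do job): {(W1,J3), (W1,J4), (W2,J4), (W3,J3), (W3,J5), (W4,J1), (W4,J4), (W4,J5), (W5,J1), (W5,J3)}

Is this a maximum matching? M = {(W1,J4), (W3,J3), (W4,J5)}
No, size 3 is not maximum

Proposed matching has size 3.
Maximum matching size for this graph: 4.

This is NOT maximum - can be improved to size 4.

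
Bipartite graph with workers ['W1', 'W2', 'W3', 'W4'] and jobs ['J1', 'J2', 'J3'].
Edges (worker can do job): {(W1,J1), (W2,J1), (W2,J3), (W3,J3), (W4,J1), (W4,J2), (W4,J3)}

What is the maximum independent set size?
Maximum independent set = 4

By König's theorem:
- Min vertex cover = Max matching = 3
- Max independent set = Total vertices - Min vertex cover
- Max independent set = 7 - 3 = 4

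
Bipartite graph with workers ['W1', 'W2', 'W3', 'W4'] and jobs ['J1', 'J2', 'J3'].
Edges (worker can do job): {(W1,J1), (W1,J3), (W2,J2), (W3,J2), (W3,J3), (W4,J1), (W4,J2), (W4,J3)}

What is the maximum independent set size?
Maximum independent set = 4

By König's theorem:
- Min vertex cover = Max matching = 3
- Max independent set = Total vertices - Min vertex cover
- Max independent set = 7 - 3 = 4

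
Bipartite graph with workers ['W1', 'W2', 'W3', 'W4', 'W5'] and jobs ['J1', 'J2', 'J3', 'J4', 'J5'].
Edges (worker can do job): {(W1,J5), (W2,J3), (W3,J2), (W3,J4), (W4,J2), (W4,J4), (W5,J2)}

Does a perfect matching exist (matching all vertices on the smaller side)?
No, maximum matching has size 4 < 5

Maximum matching has size 4, need 5 for perfect matching.
Unmatched workers: ['W5']
Unmatched jobs: ['J1']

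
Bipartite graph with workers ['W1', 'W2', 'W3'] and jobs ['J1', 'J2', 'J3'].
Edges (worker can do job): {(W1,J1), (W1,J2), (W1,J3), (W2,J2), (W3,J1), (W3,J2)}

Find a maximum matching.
Matching: {(W1,J3), (W2,J2), (W3,J1)}

Maximum matching (size 3):
  W1 → J3
  W2 → J2
  W3 → J1

Each worker is assigned to at most one job, and each job to at most one worker.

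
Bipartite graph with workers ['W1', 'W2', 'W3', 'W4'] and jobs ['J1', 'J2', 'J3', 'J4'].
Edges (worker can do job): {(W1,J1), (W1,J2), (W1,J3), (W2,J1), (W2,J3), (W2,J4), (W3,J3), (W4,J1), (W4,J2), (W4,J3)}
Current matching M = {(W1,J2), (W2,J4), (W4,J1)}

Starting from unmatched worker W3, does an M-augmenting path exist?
Yes: W3 → J3

An M-augmenting path alternates non-matching / matching edges, starting and ending at unmatched vertices.
Path: W3 → J3
(J3 is unmatched in M, so the path is augmenting.)
Flipping edges along this path would increase |M| from 3 to 4.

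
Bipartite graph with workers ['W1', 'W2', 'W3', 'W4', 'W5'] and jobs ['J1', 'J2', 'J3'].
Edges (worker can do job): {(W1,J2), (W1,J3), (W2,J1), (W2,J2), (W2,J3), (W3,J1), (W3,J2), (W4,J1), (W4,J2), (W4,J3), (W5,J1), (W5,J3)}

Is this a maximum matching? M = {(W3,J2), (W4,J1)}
No, size 2 is not maximum

Proposed matching has size 2.
Maximum matching size for this graph: 3.

This is NOT maximum - can be improved to size 3.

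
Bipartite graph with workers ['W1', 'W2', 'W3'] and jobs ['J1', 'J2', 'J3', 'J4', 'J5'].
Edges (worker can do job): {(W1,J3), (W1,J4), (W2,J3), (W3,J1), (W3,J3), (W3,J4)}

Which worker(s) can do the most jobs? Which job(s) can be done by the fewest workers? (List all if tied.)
Most versatile: W3 (3 jobs); Least covered: J2, J5 (0 workers)

Worker degrees (jobs they can do): W1:2, W2:1, W3:3
Job degrees (workers who can do it): J1:1, J2:0, J3:3, J4:2, J5:0

Maximum worker degree is 3, achieved by: W3
Minimum job degree is 0, achieved by: J2, J5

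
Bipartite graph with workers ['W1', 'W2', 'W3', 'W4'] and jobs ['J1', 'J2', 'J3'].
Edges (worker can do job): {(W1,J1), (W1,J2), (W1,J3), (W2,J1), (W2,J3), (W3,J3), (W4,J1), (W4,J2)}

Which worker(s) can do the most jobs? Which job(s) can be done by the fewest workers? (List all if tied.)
Most versatile: W1 (3 jobs); Least covered: J2 (2 workers)

Worker degrees (jobs they can do): W1:3, W2:2, W3:1, W4:2
Job degrees (workers who can do it): J1:3, J2:2, J3:3

Maximum worker degree is 3, achieved by: W1
Minimum job degree is 2, achieved by: J2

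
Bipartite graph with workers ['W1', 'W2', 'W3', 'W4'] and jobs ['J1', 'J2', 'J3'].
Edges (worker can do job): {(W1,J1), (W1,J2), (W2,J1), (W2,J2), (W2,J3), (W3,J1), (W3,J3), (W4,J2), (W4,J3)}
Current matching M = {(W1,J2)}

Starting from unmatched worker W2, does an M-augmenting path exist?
Yes: W2 → J2 → W1 → J1

An M-augmenting path alternates non-matching / matching edges, starting and ending at unmatched vertices.
Path: W2 → J2 → W1 → J1
(J1 is unmatched in M, so the path is augmenting.)
Flipping edges along this path would increase |M| from 1 to 2.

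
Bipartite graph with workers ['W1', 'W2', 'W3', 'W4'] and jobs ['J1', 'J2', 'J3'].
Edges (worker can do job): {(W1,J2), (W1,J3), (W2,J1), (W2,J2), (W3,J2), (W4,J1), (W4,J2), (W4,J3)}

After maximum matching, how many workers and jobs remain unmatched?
Unmatched: 1 workers, 0 jobs

Maximum matching size: 3
Workers: 4 total, 3 matched, 1 unmatched
Jobs: 3 total, 3 matched, 0 unmatched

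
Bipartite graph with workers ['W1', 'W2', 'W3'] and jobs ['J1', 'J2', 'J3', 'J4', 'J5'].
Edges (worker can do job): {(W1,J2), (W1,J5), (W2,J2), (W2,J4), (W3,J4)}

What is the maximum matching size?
Maximum matching size = 3

Maximum matching: {(W1,J5), (W2,J2), (W3,J4)}
Size: 3

This assigns 3 workers to 3 distinct jobs.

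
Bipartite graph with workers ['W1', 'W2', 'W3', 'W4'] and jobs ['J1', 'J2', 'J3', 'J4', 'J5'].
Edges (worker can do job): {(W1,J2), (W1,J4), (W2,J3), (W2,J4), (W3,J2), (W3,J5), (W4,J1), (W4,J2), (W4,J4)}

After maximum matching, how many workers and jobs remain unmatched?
Unmatched: 0 workers, 1 jobs

Maximum matching size: 4
Workers: 4 total, 4 matched, 0 unmatched
Jobs: 5 total, 4 matched, 1 unmatched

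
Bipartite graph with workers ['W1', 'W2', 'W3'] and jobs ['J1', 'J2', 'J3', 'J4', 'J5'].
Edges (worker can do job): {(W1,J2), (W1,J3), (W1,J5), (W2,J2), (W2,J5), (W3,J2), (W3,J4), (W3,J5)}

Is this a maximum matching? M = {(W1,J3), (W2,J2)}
No, size 2 is not maximum

Proposed matching has size 2.
Maximum matching size for this graph: 3.

This is NOT maximum - can be improved to size 3.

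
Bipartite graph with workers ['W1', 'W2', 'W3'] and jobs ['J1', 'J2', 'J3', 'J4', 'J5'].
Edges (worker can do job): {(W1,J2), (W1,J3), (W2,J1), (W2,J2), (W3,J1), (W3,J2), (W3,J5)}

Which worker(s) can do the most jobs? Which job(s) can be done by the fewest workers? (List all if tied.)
Most versatile: W3 (3 jobs); Least covered: J4 (0 workers)

Worker degrees (jobs they can do): W1:2, W2:2, W3:3
Job degrees (workers who can do it): J1:2, J2:3, J3:1, J4:0, J5:1

Maximum worker degree is 3, achieved by: W3
Minimum job degree is 0, achieved by: J4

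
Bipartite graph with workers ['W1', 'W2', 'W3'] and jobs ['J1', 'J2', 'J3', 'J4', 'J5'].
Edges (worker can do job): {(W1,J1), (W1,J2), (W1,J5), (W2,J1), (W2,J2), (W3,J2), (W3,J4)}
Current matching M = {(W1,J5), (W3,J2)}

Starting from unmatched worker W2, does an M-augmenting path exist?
Yes: W2 → J1

An M-augmenting path alternates non-matching / matching edges, starting and ending at unmatched vertices.
Path: W2 → J1
(J1 is unmatched in M, so the path is augmenting.)
Flipping edges along this path would increase |M| from 2 to 3.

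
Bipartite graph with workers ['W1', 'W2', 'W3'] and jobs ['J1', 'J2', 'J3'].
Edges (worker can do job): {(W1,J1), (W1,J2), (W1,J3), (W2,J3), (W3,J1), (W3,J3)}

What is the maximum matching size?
Maximum matching size = 3

Maximum matching: {(W1,J2), (W2,J3), (W3,J1)}
Size: 3

This assigns 3 workers to 3 distinct jobs.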